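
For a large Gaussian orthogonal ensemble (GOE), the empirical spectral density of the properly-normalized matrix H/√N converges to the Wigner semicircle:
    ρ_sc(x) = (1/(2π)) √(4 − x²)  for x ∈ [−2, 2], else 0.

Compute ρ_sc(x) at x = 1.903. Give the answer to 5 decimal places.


ρ_sc(x) = (1/(2π)) √(4 − x²). With x = 1.903:
  4 − x² = 4 − (1.903)² = 4 − 3.621409 = 0.378591.
  √(4 − x²) = 0.615297.
  1/(2π) = 0.159155.
  ρ_sc(1.903) = 0.159155 · 0.615297 = 0.097928.

Rounded to 5 decimal places: ρ_sc(1.903) ≈ 0.09793.


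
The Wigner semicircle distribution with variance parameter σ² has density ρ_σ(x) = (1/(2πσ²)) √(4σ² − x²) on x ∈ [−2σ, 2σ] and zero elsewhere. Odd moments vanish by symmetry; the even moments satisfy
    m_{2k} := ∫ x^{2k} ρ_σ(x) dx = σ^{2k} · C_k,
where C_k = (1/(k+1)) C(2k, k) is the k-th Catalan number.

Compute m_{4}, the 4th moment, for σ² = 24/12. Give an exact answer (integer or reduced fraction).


By the scaled semicircle moment identity, m_{2k} = σ^{2k} · C_k with k = 2.
C_2 = (1/(k+1)) · C(2k, k) = (1/3) · C(4, 2) = (1/3) · 6 = 2.
σ^{2k} = (σ²)^k = (24/12)^2 = 4.

Therefore m_{4} = σ^{4} · C_2 = 4 · 2 = 8.


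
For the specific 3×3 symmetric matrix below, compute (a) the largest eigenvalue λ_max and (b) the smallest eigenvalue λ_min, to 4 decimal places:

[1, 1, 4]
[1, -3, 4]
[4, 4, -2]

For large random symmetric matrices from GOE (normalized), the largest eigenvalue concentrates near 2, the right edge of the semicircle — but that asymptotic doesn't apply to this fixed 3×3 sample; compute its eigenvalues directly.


Since M is real symmetric, all three eigenvalues are real; they are the roots of det(λI − M) = λ³ − (tr M) λ² + s λ − det M, where s is the sum of the principal 2×2 minors.
tr M = 1 + (-3) + (-2) = -4.
s = (1·(-3) − 1²) + (1·(-2) − 4²) + ((-3)·(-2) − 4²) = -4 + (-18) + (-10) = -32.
det M (expand along row 1) = 1·(-10) − 1·(-18) + 4·16 = 72.
Characteristic polynomial: λ³ + 4λ² − 32λ − 72 = 0.
Substitute λ = y + (tr M)/3 = y − 1.333333 to remove the quadratic term: y³ + p·y + q = 0 with p = s − (tr M)²/3 = -37.333333 and q = −2(tr M)³/27 + (tr M)·s/3 − det M = -24.592593.
Three real roots ⇒ use the trigonometric (Viète) form: r = 2√(−p/3) = 7.055337, φ = arccos(3q/(p·r)) = arccos(0.280099) = 1.286899 rad.
y_k = r·cos(φ/3 − 2πk/3) for k = 0, 1, 2 gives y = 6.416096, -0.666667, -5.749429.
λ_k = y_k − 1.333333 gives λ = 5.0828, -2.0000, -7.0828 (check: the sum is -4.0000 = tr M).

Hence λ_max = 5.0828 and λ_min = -7.0828.


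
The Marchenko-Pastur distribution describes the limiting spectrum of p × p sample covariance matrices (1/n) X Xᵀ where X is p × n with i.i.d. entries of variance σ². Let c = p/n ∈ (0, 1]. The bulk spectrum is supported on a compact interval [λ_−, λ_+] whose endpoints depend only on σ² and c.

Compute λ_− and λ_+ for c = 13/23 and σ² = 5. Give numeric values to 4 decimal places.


c = 13/23 = 0.565217; √c = 0.751809.
λ_− = σ² (1 − √c)² = 5 · (1 − 0.751809)² = 5 · (0.248191)² = 0.307993.
λ_+ = σ² (1 + √c)² = 5 · (1 + 0.751809)² = 5 · (1.751809)² = 15.344181.

Rounded to 4 decimal places: λ_− ≈ 0.3080, λ_+ ≈ 15.3442.


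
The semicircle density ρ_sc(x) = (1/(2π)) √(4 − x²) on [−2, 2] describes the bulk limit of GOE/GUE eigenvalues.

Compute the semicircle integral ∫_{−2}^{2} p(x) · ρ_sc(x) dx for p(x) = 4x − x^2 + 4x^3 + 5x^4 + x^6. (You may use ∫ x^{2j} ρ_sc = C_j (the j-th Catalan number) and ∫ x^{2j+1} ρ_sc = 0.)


Write p(x) = Σ a_i x^i, split into monomials and integrate each against ρ_sc separately.
Using ∫ x^{2j} ρ_sc = C_j = (1/(j+1)) C(2j, j) (Catalan numbers) and ∫ x^{2j+1} ρ_sc = 0 (odd monomials vanish by symmetry):
  i = 1 (odd): ∫ x^1 ρ_sc = 0 (vanishes)
  i = 2 (even): a_2 · C_{1} = -1 · 1 = -1
  i = 3 (odd): ∫ x^3 ρ_sc = 0 (vanishes)
  i = 4 (even): a_4 · C_{2} = 5 · 2 = 10
  i = 6 (even): a_6 · C_{3} = 1 · 5 = 5

Summing the contributions: ∫_{−2}^{2} p(x) ρ_sc(x) dx = (-1) + 10 + 5 = 14.


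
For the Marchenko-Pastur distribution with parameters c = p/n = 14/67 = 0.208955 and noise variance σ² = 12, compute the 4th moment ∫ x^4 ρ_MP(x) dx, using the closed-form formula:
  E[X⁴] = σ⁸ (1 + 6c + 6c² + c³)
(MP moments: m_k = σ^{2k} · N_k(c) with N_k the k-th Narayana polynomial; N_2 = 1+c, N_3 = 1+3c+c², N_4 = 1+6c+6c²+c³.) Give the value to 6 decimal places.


E[X⁴] = σ⁸ (1 + 6c + 6c² + c³) (fourth MP moment). With σ² = 12 (so σ⁸ = 20736) and c = 14/67 = 0.208955: E[X⁴] = 20736 · (1 + 6·0.208955 + 6·(0.208955)² + (0.208955)³) = 20736 · 2.524829.

So E[X^4] = 52354.844180.


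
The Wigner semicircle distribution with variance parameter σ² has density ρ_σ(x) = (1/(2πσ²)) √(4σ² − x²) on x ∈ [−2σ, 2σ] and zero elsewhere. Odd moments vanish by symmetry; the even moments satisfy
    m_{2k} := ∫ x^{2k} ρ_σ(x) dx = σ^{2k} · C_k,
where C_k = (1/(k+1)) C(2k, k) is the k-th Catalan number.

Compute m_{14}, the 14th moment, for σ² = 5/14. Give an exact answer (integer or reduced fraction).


By the scaled semicircle moment identity, m_{2k} = σ^{2k} · C_k with k = 7.
C_7 = (1/(k+1)) · C(2k, k) = (1/8) · C(14, 7) = (1/8) · 3432 = 429.
σ^{2k} = (σ²)^k = (5/14)^7 = 78125/105413504.

Therefore m_{14} = σ^{14} · C_7 = (78125/105413504) · 429 = 33515625/105413504.


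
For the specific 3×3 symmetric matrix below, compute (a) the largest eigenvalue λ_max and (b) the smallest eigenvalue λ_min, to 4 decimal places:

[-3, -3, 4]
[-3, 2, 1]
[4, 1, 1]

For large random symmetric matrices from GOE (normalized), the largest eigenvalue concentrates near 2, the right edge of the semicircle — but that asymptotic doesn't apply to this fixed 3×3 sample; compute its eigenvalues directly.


Since M is real symmetric, all three eigenvalues are real; they are the roots of det(λI − M) = λ³ − (tr M) λ² + s λ − det M, where s is the sum of the principal 2×2 minors.
tr M = -3 + 2 + 1 = 0.
s = ((-3)·2 − (-3)²) + ((-3)·1 − 4²) + (2·1 − 1²) = -15 + (-19) + 1 = -33.
det M (expand along row 1) = (-3)·1 − (-3)·(-7) + 4·(-11) = -68.
Characteristic polynomial: λ³ − 33λ + 68 = 0.
Substitute λ = y + (tr M)/3 = y + 0.000000 to remove the quadratic term: y³ + p·y + q = 0 with p = s − (tr M)²/3 = -33.000000 and q = −2(tr M)³/27 + (tr M)·s/3 − det M = 68.000000.
Three real roots ⇒ use the trigonometric (Viète) form: r = 2√(−p/3) = 6.633250, φ = arccos(3q/(p·r)) = arccos(-0.931944) = 2.770534 rad.
y_k = r·cos(φ/3 − 2πk/3) for k = 0, 1, 2 gives y = 4.000000, 2.582576, -6.582576.
λ_k = y_k + 0.000000 gives λ = 4.0000, 2.5826, -6.5826 (check: the sum is 0.0000 = tr M).

Hence λ_max = 4.0000 and λ_min = -6.5826.


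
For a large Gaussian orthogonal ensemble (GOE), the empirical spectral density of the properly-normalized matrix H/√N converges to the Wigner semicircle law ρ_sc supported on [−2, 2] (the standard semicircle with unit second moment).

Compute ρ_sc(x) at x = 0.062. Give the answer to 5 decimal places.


ρ_sc(x) = (1/(2π)) √(4 − x²). With x = 0.062:
  4 − x² = 4 − (0.062)² = 4 − 0.003844 = 3.996156.
  √(4 − x²) = 1.999039.
  1/(2π) = 0.159155.
  ρ_sc(0.062) = 0.159155 · 1.999039 = 0.318157.

Rounded to 5 decimal places: ρ_sc(0.062) ≈ 0.31816.


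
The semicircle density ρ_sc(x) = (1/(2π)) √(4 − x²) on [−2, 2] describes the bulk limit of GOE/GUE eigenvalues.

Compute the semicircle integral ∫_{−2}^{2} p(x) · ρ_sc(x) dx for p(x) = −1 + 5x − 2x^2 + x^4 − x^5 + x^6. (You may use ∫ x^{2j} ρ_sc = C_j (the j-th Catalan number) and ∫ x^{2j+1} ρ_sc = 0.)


Write p(x) = Σ a_i x^i, split into monomials and integrate each against ρ_sc separately.
Using ∫ x^{2j} ρ_sc = C_j = (1/(j+1)) C(2j, j) (Catalan numbers) and ∫ x^{2j+1} ρ_sc = 0 (odd monomials vanish by symmetry):
  i = 0 (even): a_0 · C_{0} = -1 · 1 = -1
  i = 1 (odd): ∫ x^1 ρ_sc = 0 (vanishes)
  i = 2 (even): a_2 · C_{1} = -2 · 1 = -2
  i = 4 (even): a_4 · C_{2} = 1 · 2 = 2
  i = 5 (odd): ∫ x^5 ρ_sc = 0 (vanishes)
  i = 6 (even): a_6 · C_{3} = 1 · 5 = 5

Summing the contributions: ∫_{−2}^{2} p(x) ρ_sc(x) dx = (-1) + (-2) + 2 + 5 = 4.


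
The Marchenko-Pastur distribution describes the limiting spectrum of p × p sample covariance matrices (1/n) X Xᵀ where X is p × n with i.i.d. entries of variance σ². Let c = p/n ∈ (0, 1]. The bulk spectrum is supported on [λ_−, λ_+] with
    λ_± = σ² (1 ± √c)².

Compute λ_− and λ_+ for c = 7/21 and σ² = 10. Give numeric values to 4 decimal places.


c = 7/21 = 0.333333; √c = 0.577350.
λ_− = σ² (1 − √c)² = 10 · (1 − 0.577350)² = 10 · (0.422650)² = 1.786328.
λ_+ = σ² (1 + √c)² = 10 · (1 + 0.577350)² = 10 · (1.577350)² = 24.880339.

Rounded to 4 decimal places: λ_− ≈ 1.7863, λ_+ ≈ 24.8803.


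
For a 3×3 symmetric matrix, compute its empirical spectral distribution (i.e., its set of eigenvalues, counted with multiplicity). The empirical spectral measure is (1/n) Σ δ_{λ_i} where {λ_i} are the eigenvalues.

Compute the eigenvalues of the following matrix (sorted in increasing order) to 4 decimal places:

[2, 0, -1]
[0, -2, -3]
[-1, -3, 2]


Since M is real symmetric, all three eigenvalues are real; they are the roots of det(λI − M) = λ³ − (tr M) λ² + s λ − det M, where s is the sum of the principal 2×2 minors.
tr M = 2 + (-2) + 2 = 2.
s = (2·(-2) − 0²) + (2·2 − (-1)²) + ((-2)·2 − (-3)²) = -4 + 3 + (-13) = -14.
det M (expand along row 1) = 2·(-13) − 0·(-3) + (-1)·(-2) = -24.
Characteristic polynomial: λ³ − 2λ² − 14λ + 24 = 0.
Substitute λ = y + (tr M)/3 = y + 0.666667 to remove the quadratic term: y³ + p·y + q = 0 with p = s − (tr M)²/3 = -15.333333 and q = −2(tr M)³/27 + (tr M)·s/3 − det M = 14.074074.
Three real roots ⇒ use the trigonometric (Viète) form: r = 2√(−p/3) = 4.521553, φ = arccos(3q/(p·r)) = arccos(-0.608999) = 2.225595 rad.
y_k = r·cos(φ/3 − 2πk/3) for k = 0, 1, 2 gives y = 3.333333, 0.979085, -4.312418.
λ_k = y_k + 0.666667 gives λ = 4.0000, 1.6458, -3.6458 (check: the sum is 2.0000 = tr M).

Eigenvalues sorted in increasing order: [-3.6458, 1.6458, 4.0000].


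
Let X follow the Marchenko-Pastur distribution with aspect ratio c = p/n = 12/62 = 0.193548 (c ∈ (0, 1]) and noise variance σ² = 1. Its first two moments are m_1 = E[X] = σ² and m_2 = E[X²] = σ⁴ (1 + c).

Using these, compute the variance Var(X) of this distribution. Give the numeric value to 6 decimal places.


m_1 = E[X] = σ² = 1, so m_1² = 1.
m_2 = E[X²] = σ⁴ (1 + c) = 1 · (1 + 0.193548) = 1 · 1.193548 = 1.193548.
(Note m_2 − m_1² simplifies to c · σ⁴ = 0.193548 · 1.)

Var(X) = m_2 − m_1² = 1.193548 − 1 = 0.193548.


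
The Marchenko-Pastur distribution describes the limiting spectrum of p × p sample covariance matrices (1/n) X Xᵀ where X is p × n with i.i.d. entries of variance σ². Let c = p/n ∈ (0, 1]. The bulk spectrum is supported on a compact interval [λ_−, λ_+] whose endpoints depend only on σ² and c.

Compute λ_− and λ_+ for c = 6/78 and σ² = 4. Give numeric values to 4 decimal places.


c = 6/78 = 0.076923; √c = 0.277350.
λ_− = σ² (1 − √c)² = 4 · (1 − 0.277350)² = 4 · (0.722650)² = 2.088892.
λ_+ = σ² (1 + √c)² = 4 · (1 + 0.277350)² = 4 · (1.277350)² = 6.526493.

Rounded to 4 decimal places: λ_− ≈ 2.0889, λ_+ ≈ 6.5265.


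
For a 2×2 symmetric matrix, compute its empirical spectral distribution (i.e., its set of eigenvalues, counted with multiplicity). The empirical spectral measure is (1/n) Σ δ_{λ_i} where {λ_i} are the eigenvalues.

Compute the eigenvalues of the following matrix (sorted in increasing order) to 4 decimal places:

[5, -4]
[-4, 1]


Since M is real symmetric, both eigenvalues are real; they are the roots of det(λI − M) = λ² − (tr M) λ + det M.
tr M = 5 + 1 = 6.
det M = 5·1 − (-4)² = 5 − 16 = -11.
Characteristic polynomial: λ² − 6λ − 11 = 0.
Discriminant Δ = (tr M)² − 4·det M = 36 − (-44) = 80; √Δ = 8.944272.
λ = (tr M ± √Δ)/2 = (6 ± 8.944272)/2, giving (tr M − √Δ)/2 = -1.4721 and (tr M + √Δ)/2 = 7.4721.

Eigenvalues sorted in increasing order: [-1.4721, 7.4721].


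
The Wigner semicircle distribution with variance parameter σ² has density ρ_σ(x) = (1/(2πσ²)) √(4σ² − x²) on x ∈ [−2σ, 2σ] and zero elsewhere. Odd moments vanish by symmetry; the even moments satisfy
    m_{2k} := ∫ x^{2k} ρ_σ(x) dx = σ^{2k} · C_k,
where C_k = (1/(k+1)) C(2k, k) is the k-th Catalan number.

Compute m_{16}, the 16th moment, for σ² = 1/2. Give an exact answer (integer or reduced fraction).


By the scaled semicircle moment identity, m_{2k} = σ^{2k} · C_k with k = 8.
C_8 = (1/(k+1)) · C(2k, k) = (1/9) · C(16, 8) = (1/9) · 12870 = 1430.
σ^{2k} = (σ²)^k = (1/2)^8 = 1/256.

Therefore m_{16} = σ^{16} · C_8 = (1/256) · 1430 = 715/128.


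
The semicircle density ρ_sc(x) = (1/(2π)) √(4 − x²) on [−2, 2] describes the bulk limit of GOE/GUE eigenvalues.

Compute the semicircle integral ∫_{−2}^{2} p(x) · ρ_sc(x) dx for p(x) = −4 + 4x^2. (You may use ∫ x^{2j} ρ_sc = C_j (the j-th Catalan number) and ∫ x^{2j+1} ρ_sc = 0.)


Write p(x) = Σ a_i x^i, split into monomials and integrate each against ρ_sc separately.
Using ∫ x^{2j} ρ_sc = C_j = (1/(j+1)) C(2j, j) (Catalan numbers) and ∫ x^{2j+1} ρ_sc = 0 (odd monomials vanish by symmetry):
  i = 0 (even): a_0 · C_{0} = -4 · 1 = -4
  i = 2 (even): a_2 · C_{1} = 4 · 1 = 4

Summing the contributions: ∫_{−2}^{2} p(x) ρ_sc(x) dx = (-4) + 4 = 0.


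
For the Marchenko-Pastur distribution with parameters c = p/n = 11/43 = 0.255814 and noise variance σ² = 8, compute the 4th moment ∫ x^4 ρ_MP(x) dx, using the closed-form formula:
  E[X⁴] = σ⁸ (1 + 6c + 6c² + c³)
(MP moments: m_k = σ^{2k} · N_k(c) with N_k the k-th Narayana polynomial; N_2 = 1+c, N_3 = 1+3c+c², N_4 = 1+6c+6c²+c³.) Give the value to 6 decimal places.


E[X⁴] = σ⁸ (1 + 6c + 6c² + c³) (fourth MP moment). With σ² = 8 (so σ⁸ = 4096) and c = 11/43 = 0.255814: E[X⁴] = 4096 · (1 + 6·0.255814 + 6·(0.255814)² + (0.255814)³) = 4096 · 2.944269.

So E[X^4] = 12059.726062.


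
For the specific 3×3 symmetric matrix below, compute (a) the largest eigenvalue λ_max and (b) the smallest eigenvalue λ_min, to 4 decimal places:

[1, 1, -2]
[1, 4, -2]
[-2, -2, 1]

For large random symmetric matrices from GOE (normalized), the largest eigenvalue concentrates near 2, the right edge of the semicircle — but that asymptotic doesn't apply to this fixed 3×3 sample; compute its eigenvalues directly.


Since M is real symmetric, all three eigenvalues are real; they are the roots of det(λI − M) = λ³ − (tr M) λ² + s λ − det M, where s is the sum of the principal 2×2 minors.
tr M = 1 + 4 + 1 = 6.
s = (1·4 − 1²) + (1·1 − (-2)²) + (4·1 − (-2)²) = 3 + (-3) + 0 = 0.
det M (expand along row 1) = 1·0 − 1·(-3) + (-2)·6 = -9.
Characteristic polynomial: λ³ − 6λ² + 9 = 0.
Substitute λ = y + (tr M)/3 = y + 2.000000 to remove the quadratic term: y³ + p·y + q = 0 with p = s − (tr M)²/3 = -12.000000 and q = −2(tr M)³/27 + (tr M)·s/3 − det M = -7.000000.
Three real roots ⇒ use the trigonometric (Viète) form: r = 2√(−p/3) = 4.000000, φ = arccos(3q/(p·r)) = arccos(0.437500) = 1.117980 rad.
y_k = r·cos(φ/3 − 2πk/3) for k = 0, 1, 2 gives y = 3.725449, -0.601466, -3.123983.
λ_k = y_k + 2.000000 gives λ = 5.7254, 1.3985, -1.1240 (check: the sum is 6.0000 = tr M).

Hence λ_max = 5.7254 and λ_min = -1.1240.


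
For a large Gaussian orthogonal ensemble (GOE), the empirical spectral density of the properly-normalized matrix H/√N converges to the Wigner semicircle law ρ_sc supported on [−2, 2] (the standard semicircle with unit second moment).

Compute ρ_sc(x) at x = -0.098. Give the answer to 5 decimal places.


ρ_sc(x) = (1/(2π)) √(4 − x²). With x = -0.098:
  4 − x² = 4 − (-0.098)² = 4 − 0.009604 = 3.990396.
  √(4 − x²) = 1.997598.
  1/(2π) = 0.159155.
  ρ_sc(-0.098) = 0.159155 · 1.997598 = 0.317928.

Rounded to 5 decimal places: ρ_sc(-0.098) ≈ 0.31793.


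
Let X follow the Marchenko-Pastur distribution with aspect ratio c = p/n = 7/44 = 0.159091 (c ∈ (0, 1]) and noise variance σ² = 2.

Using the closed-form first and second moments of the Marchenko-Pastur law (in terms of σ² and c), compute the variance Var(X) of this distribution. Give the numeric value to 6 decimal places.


Recall the MP moments m_1 = E[X] = σ² and m_2 = E[X²] = σ⁴ (1 + c).
m_1 = E[X] = σ² = 2, so m_1² = 4.
m_2 = E[X²] = σ⁴ (1 + c) = 4 · (1 + 0.159091) = 4 · 1.159091 = 4.636364.
(Note m_2 − m_1² simplifies to c · σ⁴ = 0.159091 · 4.)

Var(X) = m_2 − m_1² = 4.636364 − 4 = 0.636364.


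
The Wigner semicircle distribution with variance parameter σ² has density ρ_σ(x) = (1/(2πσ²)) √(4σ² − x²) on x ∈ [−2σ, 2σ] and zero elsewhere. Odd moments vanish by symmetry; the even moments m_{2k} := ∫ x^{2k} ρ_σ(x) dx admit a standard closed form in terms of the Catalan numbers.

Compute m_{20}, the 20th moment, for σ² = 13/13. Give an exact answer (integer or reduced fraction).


By the scaled semicircle moment identity, m_{2k} = σ^{2k} · C_k with k = 10.
C_10 = (1/(k+1)) · C(2k, k) = (1/11) · C(20, 10) = (1/11) · 184756 = 16796.
σ^{2k} = (σ²)^k = (13/13)^10 = 1.

Therefore m_{20} = σ^{20} · C_10 = 1 · 16796 = 16796.


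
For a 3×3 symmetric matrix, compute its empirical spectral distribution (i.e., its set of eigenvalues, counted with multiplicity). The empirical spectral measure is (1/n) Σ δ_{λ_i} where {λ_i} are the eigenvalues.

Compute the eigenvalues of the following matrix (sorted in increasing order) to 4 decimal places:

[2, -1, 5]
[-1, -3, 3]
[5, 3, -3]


Since M is real symmetric, all three eigenvalues are real; they are the roots of det(λI − M) = λ³ − (tr M) λ² + s λ − det M, where s is the sum of the principal 2×2 minors.
tr M = 2 + (-3) + (-3) = -4.
s = (2·(-3) − (-1)²) + (2·(-3) − 5²) + ((-3)·(-3) − 3²) = -7 + (-31) + 0 = -38.
det M (expand along row 1) = 2·0 − (-1)·(-12) + 5·12 = 48.
Characteristic polynomial: λ³ + 4λ² − 38λ − 48 = 0.
Substitute λ = y + (tr M)/3 = y − 1.333333 to remove the quadratic term: y³ + p·y + q = 0 with p = s − (tr M)²/3 = -43.333333 and q = −2(tr M)³/27 + (tr M)·s/3 − det M = 7.407407.
Three real roots ⇒ use the trigonometric (Viète) form: r = 2√(−p/3) = 7.601170, φ = arccos(3q/(p·r)) = arccos(-0.067466) = 1.638314 rad.
y_k = r·cos(φ/3 − 2πk/3) for k = 0, 1, 2 gives y = 6.495611, 0.171056, -6.666667.
λ_k = y_k − 1.333333 gives λ = 5.1623, -1.1623, -8.0000 (check: the sum is -4.0000 = tr M).

Eigenvalues sorted in increasing order: [-8.0000, -1.1623, 5.1623].


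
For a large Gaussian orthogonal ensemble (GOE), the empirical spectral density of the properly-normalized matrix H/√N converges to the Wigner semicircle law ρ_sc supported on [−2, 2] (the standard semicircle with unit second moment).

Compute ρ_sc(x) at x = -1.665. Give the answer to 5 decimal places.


ρ_sc(x) = (1/(2π)) √(4 − x²). With x = -1.665:
  4 − x² = 4 − (-1.665)² = 4 − 2.772225 = 1.227775.
  √(4 − x²) = 1.108050.
  1/(2π) = 0.159155.
  ρ_sc(-1.665) = 0.159155 · 1.108050 = 0.176352.

Rounded to 5 decimal places: ρ_sc(-1.665) ≈ 0.17635.


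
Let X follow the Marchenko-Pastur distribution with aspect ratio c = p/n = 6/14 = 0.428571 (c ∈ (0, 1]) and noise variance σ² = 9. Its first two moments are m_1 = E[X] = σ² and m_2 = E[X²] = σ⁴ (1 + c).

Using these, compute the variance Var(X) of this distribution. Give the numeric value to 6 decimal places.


m_1 = E[X] = σ² = 9, so m_1² = 81.
m_2 = E[X²] = σ⁴ (1 + c) = 81 · (1 + 0.428571) = 81 · 1.428571 = 115.714286.
(Note m_2 − m_1² simplifies to c · σ⁴ = 0.428571 · 81.)

Var(X) = m_2 − m_1² = 115.714286 − 81 = 34.714286.


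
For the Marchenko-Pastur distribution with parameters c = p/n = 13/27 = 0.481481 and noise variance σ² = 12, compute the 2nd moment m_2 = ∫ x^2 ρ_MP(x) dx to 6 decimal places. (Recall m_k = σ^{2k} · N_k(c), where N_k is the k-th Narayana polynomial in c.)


E[X²] = σ⁴ (1 + c) (second MP moment). With σ² = 12 (so σ⁴ = 144) and c = 13/27 = 0.481481: E[X²] = 144 · (1 + 0.481481) = 144 · 1.481481.

So E[X^2] = 213.333333.


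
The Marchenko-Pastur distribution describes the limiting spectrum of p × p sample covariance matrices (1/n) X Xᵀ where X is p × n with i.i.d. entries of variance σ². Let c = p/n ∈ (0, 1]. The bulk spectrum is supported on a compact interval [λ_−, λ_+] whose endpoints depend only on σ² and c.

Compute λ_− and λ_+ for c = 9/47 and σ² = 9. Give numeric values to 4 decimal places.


c = 9/47 = 0.191489; √c = 0.437595.
λ_− = σ² (1 − √c)² = 9 · (1 − 0.437595)² = 9 · (0.562405)² = 2.846695.
λ_+ = σ² (1 + √c)² = 9 · (1 + 0.437595)² = 9 · (1.437595)² = 18.600114.

Rounded to 4 decimal places: λ_− ≈ 2.8467, λ_+ ≈ 18.6001.


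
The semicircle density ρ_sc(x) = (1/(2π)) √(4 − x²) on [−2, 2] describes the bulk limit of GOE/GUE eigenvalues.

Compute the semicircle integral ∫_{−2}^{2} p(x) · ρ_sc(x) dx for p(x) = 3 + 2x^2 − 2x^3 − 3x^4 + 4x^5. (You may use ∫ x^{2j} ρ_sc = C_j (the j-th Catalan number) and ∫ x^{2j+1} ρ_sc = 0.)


Write p(x) = Σ a_i x^i, split into monomials and integrate each against ρ_sc separately.
Using ∫ x^{2j} ρ_sc = C_j = (1/(j+1)) C(2j, j) (Catalan numbers) and ∫ x^{2j+1} ρ_sc = 0 (odd monomials vanish by symmetry):
  i = 0 (even): a_0 · C_{0} = 3 · 1 = 3
  i = 2 (even): a_2 · C_{1} = 2 · 1 = 2
  i = 3 (odd): ∫ x^3 ρ_sc = 0 (vanishes)
  i = 4 (even): a_4 · C_{2} = -3 · 2 = -6
  i = 5 (odd): ∫ x^5 ρ_sc = 0 (vanishes)

Summing the contributions: ∫_{−2}^{2} p(x) ρ_sc(x) dx = 3 + 2 + (-6) = -1.


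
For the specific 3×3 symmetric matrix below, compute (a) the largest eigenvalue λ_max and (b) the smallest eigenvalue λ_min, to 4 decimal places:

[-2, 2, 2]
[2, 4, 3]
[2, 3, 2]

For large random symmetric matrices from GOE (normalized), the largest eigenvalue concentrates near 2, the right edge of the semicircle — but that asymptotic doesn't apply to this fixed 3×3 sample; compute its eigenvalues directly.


Since M is real symmetric, all three eigenvalues are real; they are the roots of det(λI − M) = λ³ − (tr M) λ² + s λ − det M, where s is the sum of the principal 2×2 minors.
tr M = -2 + 4 + 2 = 4.
s = ((-2)·4 − 2²) + ((-2)·2 − 2²) + (4·2 − 3²) = -12 + (-8) + (-1) = -21.
det M (expand along row 1) = (-2)·(-1) − 2·(-2) + 2·(-2) = 2.
Characteristic polynomial: λ³ − 4λ² − 21λ − 2 = 0.
Substitute λ = y + (tr M)/3 = y + 1.333333 to remove the quadratic term: y³ + p·y + q = 0 with p = s − (tr M)²/3 = -26.333333 and q = −2(tr M)³/27 + (tr M)·s/3 − det M = -34.740741.
Three real roots ⇒ use the trigonometric (Viète) form: r = 2√(−p/3) = 5.925463, φ = arccos(3q/(p·r)) = arccos(0.667932) = 0.839370 rad.
y_k = r·cos(φ/3 − 2πk/3) for k = 0, 1, 2 gives y = 5.695042, -1.430410, -4.264632.
λ_k = y_k + 1.333333 gives λ = 7.0284, -0.0971, -2.9313 (check: the sum is 4.0000 = tr M).

Hence λ_max = 7.0284 and λ_min = -2.9313.


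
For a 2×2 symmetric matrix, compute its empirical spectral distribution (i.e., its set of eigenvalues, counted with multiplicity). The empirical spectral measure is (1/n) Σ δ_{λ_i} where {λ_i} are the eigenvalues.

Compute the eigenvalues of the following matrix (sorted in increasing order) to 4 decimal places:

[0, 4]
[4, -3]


Since M is real symmetric, both eigenvalues are real; they are the roots of det(λI − M) = λ² − (tr M) λ + det M.
tr M = 0 + (-3) = -3.
det M = 0·(-3) − 4² = 0 − 16 = -16.
Characteristic polynomial: λ² + 3λ − 16 = 0.
Discriminant Δ = (tr M)² − 4·det M = 9 − (-64) = 73; √Δ = 8.544004.
λ = (tr M ± √Δ)/2 = (-3 ± 8.544004)/2, giving (tr M − √Δ)/2 = -5.7720 and (tr M + √Δ)/2 = 2.7720.

Eigenvalues sorted in increasing order: [-5.7720, 2.7720].


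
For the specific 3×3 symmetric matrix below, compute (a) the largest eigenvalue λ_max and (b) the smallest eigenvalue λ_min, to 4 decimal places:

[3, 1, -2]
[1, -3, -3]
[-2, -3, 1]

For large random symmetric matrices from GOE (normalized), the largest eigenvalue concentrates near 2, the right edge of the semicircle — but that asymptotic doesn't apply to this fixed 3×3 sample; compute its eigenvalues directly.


Since M is real symmetric, all three eigenvalues are real; they are the roots of det(λI − M) = λ³ − (tr M) λ² + s λ − det M, where s is the sum of the principal 2×2 minors.
tr M = 3 + (-3) + 1 = 1.
s = (3·(-3) − 1²) + (3·1 − (-2)²) + ((-3)·1 − (-3)²) = -10 + (-1) + (-12) = -23.
det M (expand along row 1) = 3·(-12) − 1·(-5) + (-2)·(-9) = -13.
Characteristic polynomial: λ³ − λ² − 23λ + 13 = 0.
Substitute λ = y + (tr M)/3 = y + 0.333333 to remove the quadratic term: y³ + p·y + q = 0 with p = s − (tr M)²/3 = -23.333333 and q = −2(tr M)³/27 + (tr M)·s/3 − det M = 5.259259.
Three real roots ⇒ use the trigonometric (Viète) form: r = 2√(−p/3) = 5.577734, φ = arccos(3q/(p·r)) = arccos(-0.121230) = 1.692326 rad.
y_k = r·cos(φ/3 − 2πk/3) for k = 0, 1, 2 gives y = 4.713551, 0.225891, -4.939441.
λ_k = y_k + 0.333333 gives λ = 5.0469, 0.5592, -4.6061 (check: the sum is 1.0000 = tr M).

Hence λ_max = 5.0469 and λ_min = -4.6061.


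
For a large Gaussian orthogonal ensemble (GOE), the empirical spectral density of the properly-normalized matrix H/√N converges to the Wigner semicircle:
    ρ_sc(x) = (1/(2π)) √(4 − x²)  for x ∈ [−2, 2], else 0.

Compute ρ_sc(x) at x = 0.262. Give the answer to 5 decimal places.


ρ_sc(x) = (1/(2π)) √(4 − x²). With x = 0.262:
  4 − x² = 4 − (0.262)² = 4 − 0.068644 = 3.931356.
  √(4 − x²) = 1.982765.
  1/(2π) = 0.159155.
  ρ_sc(0.262) = 0.159155 · 1.982765 = 0.315567.

Rounded to 5 decimal places: ρ_sc(0.262) ≈ 0.31557.


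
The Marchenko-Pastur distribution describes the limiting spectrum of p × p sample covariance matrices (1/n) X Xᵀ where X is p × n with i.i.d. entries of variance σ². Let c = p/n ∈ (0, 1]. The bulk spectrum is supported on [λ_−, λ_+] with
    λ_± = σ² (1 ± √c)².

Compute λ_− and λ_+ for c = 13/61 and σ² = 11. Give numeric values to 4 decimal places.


c = 13/61 = 0.213115; √c = 0.461644.
λ_− = σ² (1 − √c)² = 11 · (1 − 0.461644)² = 11 · (0.538356)² = 3.188105.
λ_+ = σ² (1 + √c)² = 11 · (1 + 0.461644)² = 11 · (1.461644)² = 23.500420.

Rounded to 4 decimal places: λ_− ≈ 3.1881, λ_+ ≈ 23.5004.


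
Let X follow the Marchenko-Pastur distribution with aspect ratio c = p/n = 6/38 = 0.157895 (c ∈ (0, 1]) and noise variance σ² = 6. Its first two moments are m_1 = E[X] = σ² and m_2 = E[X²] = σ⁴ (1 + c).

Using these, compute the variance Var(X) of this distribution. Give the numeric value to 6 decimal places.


m_1 = E[X] = σ² = 6, so m_1² = 36.
m_2 = E[X²] = σ⁴ (1 + c) = 36 · (1 + 0.157895) = 36 · 1.157895 = 41.684211.
(Note m_2 − m_1² simplifies to c · σ⁴ = 0.157895 · 36.)

Var(X) = m_2 − m_1² = 41.684211 − 36 = 5.684211.


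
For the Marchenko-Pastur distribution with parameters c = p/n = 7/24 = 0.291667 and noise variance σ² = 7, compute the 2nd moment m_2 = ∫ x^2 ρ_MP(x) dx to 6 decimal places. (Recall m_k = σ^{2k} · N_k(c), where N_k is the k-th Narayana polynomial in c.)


E[X²] = σ⁴ (1 + c) (second MP moment). With σ² = 7 (so σ⁴ = 49) and c = 7/24 = 0.291667: E[X²] = 49 · (1 + 0.291667) = 49 · 1.291667.

So E[X^2] = 63.291667.


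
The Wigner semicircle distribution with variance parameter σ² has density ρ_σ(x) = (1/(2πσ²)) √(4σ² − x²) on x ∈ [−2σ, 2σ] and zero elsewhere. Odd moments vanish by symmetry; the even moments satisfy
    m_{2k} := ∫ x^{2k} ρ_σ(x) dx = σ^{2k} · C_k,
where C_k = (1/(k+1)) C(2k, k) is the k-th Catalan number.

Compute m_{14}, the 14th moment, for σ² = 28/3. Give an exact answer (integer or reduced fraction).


By the scaled semicircle moment identity, m_{2k} = σ^{2k} · C_k with k = 7.
C_7 = (1/(k+1)) · C(2k, k) = (1/8) · C(14, 7) = (1/8) · 3432 = 429.
σ^{2k} = (σ²)^k = (28/3)^7 = 13492928512/2187.

Therefore m_{14} = σ^{14} · C_7 = (13492928512/2187) · 429 = 1929488777216/729.


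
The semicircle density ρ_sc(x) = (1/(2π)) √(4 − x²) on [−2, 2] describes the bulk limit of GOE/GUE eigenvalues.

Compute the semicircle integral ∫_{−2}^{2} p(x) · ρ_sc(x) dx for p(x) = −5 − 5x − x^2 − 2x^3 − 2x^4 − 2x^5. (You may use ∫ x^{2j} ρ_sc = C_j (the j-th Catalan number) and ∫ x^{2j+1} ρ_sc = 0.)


Write p(x) = Σ a_i x^i, split into monomials and integrate each against ρ_sc separately.
Using ∫ x^{2j} ρ_sc = C_j = (1/(j+1)) C(2j, j) (Catalan numbers) and ∫ x^{2j+1} ρ_sc = 0 (odd monomials vanish by symmetry):
  i = 0 (even): a_0 · C_{0} = -5 · 1 = -5
  i = 1 (odd): ∫ x^1 ρ_sc = 0 (vanishes)
  i = 2 (even): a_2 · C_{1} = -1 · 1 = -1
  i = 3 (odd): ∫ x^3 ρ_sc = 0 (vanishes)
  i = 4 (even): a_4 · C_{2} = -2 · 2 = -4
  i = 5 (odd): ∫ x^5 ρ_sc = 0 (vanishes)

Summing the contributions: ∫_{−2}^{2} p(x) ρ_sc(x) dx = (-5) + (-1) + (-4) = -10.


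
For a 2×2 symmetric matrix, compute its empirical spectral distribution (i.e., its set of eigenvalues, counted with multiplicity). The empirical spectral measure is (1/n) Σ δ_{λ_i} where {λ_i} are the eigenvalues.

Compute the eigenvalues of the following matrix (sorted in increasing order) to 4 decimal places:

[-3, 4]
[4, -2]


Since M is real symmetric, both eigenvalues are real; they are the roots of det(λI − M) = λ² − (tr M) λ + det M.
tr M = -3 + (-2) = -5.
det M = (-3)·(-2) − 4² = 6 − 16 = -10.
Characteristic polynomial: λ² + 5λ − 10 = 0.
Discriminant Δ = (tr M)² − 4·det M = 25 − (-40) = 65; √Δ = 8.062258.
λ = (tr M ± √Δ)/2 = (-5 ± 8.062258)/2, giving (tr M − √Δ)/2 = -6.5311 and (tr M + √Δ)/2 = 1.5311.

Eigenvalues sorted in increasing order: [-6.5311, 1.5311].


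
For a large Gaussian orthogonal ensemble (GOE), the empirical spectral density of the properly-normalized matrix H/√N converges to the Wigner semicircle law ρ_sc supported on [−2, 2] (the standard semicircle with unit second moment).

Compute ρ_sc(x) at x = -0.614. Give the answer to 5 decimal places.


ρ_sc(x) = (1/(2π)) √(4 − x²). With x = -0.614:
  4 − x² = 4 − (-0.614)² = 4 − 0.376996 = 3.623004.
  √(4 − x²) = 1.903419.
  1/(2π) = 0.159155.
  ρ_sc(-0.614) = 0.159155 · 1.903419 = 0.302939.

Rounded to 5 decimal places: ρ_sc(-0.614) ≈ 0.30294.


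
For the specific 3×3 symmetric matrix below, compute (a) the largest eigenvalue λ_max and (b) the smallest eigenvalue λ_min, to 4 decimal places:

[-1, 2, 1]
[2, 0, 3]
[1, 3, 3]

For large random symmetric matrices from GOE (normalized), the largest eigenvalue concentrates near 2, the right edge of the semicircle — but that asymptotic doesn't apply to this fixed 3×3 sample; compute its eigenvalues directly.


Since M is real symmetric, all three eigenvalues are real; they are the roots of det(λI − M) = λ³ − (tr M) λ² + s λ − det M, where s is the sum of the principal 2×2 minors.
tr M = -1 + 0 + 3 = 2.
s = ((-1)·0 − 2²) + ((-1)·3 − 1²) + (0·3 − 3²) = -4 + (-4) + (-9) = -17.
det M (expand along row 1) = (-1)·(-9) − 2·3 + 1·6 = 9.
Characteristic polynomial: λ³ − 2λ² − 17λ − 9 = 0.
Substitute λ = y + (tr M)/3 = y + 0.666667 to remove the quadratic term: y³ + p·y + q = 0 with p = s − (tr M)²/3 = -18.333333 and q = −2(tr M)³/27 + (tr M)·s/3 − det M = -20.925926.
Three real roots ⇒ use the trigonometric (Viète) form: r = 2√(−p/3) = 4.944132, φ = arccos(3q/(p·r)) = arccos(0.692587) = 0.805727 rad.
y_k = r·cos(φ/3 − 2πk/3) for k = 0, 1, 2 gives y = 4.766884, -1.247246, -3.519639.
λ_k = y_k + 0.666667 gives λ = 5.4336, -0.5806, -2.8530 (check: the sum is 2.0000 = tr M).

Hence λ_max = 5.4336 and λ_min = -2.8530.


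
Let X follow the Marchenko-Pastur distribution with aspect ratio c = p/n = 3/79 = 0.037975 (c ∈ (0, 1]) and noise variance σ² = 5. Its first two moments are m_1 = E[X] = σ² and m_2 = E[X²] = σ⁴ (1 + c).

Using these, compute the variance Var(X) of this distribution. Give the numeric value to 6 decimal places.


m_1 = E[X] = σ² = 5, so m_1² = 25.
m_2 = E[X²] = σ⁴ (1 + c) = 25 · (1 + 0.037975) = 25 · 1.037975 = 25.949367.
(Note m_2 − m_1² simplifies to c · σ⁴ = 0.037975 · 25.)

Var(X) = m_2 − m_1² = 25.949367 − 25 = 0.949367.


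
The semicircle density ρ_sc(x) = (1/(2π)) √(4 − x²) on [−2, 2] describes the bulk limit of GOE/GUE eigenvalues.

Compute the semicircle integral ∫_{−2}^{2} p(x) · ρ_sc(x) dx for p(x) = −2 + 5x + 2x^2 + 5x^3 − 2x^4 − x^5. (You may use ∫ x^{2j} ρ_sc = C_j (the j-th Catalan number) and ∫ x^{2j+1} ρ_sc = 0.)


Write p(x) = Σ a_i x^i, split into monomials and integrate each against ρ_sc separately.
Using ∫ x^{2j} ρ_sc = C_j = (1/(j+1)) C(2j, j) (Catalan numbers) and ∫ x^{2j+1} ρ_sc = 0 (odd monomials vanish by symmetry):
  i = 0 (even): a_0 · C_{0} = -2 · 1 = -2
  i = 1 (odd): ∫ x^1 ρ_sc = 0 (vanishes)
  i = 2 (even): a_2 · C_{1} = 2 · 1 = 2
  i = 3 (odd): ∫ x^3 ρ_sc = 0 (vanishes)
  i = 4 (even): a_4 · C_{2} = -2 · 2 = -4
  i = 5 (odd): ∫ x^5 ρ_sc = 0 (vanishes)

Summing the contributions: ∫_{−2}^{2} p(x) ρ_sc(x) dx = (-2) + 2 + (-4) = -4.


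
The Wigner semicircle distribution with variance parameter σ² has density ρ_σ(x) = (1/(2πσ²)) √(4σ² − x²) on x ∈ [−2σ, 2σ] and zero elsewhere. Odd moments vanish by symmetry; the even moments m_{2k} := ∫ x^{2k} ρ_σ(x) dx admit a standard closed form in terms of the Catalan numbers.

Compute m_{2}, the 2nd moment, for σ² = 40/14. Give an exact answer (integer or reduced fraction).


By the scaled semicircle moment identity, m_{2k} = σ^{2k} · C_k with k = 1.
C_1 = (1/(k+1)) · C(2k, k) = (1/2) · C(2, 1) = (1/2) · 2 = 1.
σ^{2k} = (σ²)^k = (40/14)^1 = 20/7.

Therefore m_{2} = σ^{2} · C_1 = (20/7) · 1 = 20/7.


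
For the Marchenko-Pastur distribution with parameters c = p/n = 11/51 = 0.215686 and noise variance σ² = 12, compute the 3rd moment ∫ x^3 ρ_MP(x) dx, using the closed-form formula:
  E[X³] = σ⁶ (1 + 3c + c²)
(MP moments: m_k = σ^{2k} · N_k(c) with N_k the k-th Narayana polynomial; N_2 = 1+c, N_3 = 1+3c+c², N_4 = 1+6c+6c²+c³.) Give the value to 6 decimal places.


E[X³] = σ⁶ (1 + 3c + c²) (third MP moment). With σ² = 12 (so σ⁶ = 1728) and c = 11/51 = 0.215686: E[X³] = 1728 · (1 + 3·0.215686 + (0.215686)²) = 1728 · 1.693579.

So E[X^3] = 2926.505190.


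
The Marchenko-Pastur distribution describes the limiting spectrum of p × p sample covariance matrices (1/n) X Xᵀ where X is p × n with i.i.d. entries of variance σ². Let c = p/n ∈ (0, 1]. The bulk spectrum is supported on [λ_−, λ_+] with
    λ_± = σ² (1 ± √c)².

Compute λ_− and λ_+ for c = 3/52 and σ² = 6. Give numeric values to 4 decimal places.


c = 3/52 = 0.057692; √c = 0.240192.
λ_− = σ² (1 − √c)² = 6 · (1 − 0.240192)² = 6 · (0.759808)² = 3.463847.
λ_+ = σ² (1 + √c)² = 6 · (1 + 0.240192)² = 6 · (1.240192)² = 9.228461.

Rounded to 4 decimal places: λ_− ≈ 3.4638, λ_+ ≈ 9.2285.


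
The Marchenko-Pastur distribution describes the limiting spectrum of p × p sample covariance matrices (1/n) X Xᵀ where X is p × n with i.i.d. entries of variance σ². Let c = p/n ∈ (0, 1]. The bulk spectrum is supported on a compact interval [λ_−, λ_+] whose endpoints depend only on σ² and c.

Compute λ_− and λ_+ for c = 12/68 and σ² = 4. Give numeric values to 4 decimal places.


c = 12/68 = 0.176471; √c = 0.420084.
λ_− = σ² (1 − √c)² = 4 · (1 − 0.420084)² = 4 · (0.579916)² = 1.345210.
λ_+ = σ² (1 + √c)² = 4 · (1 + 0.420084)² = 4 · (1.420084)² = 8.066555.

Rounded to 4 decimal places: λ_− ≈ 1.3452, λ_+ ≈ 8.0666.


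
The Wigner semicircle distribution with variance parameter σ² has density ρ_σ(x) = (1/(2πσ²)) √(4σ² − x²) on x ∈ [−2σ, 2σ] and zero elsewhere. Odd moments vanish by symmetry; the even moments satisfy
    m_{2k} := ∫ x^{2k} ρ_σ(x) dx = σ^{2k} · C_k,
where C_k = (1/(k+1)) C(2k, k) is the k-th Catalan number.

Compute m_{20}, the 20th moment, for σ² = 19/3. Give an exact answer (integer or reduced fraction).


By the scaled semicircle moment identity, m_{2k} = σ^{2k} · C_k with k = 10.
C_10 = (1/(k+1)) · C(2k, k) = (1/11) · C(20, 10) = (1/11) · 184756 = 16796.
σ^{2k} = (σ²)^k = (19/3)^10 = 6131066257801/59049.

Therefore m_{20} = σ^{20} · C_10 = (6131066257801/59049) · 16796 = 102977388866025596/59049.


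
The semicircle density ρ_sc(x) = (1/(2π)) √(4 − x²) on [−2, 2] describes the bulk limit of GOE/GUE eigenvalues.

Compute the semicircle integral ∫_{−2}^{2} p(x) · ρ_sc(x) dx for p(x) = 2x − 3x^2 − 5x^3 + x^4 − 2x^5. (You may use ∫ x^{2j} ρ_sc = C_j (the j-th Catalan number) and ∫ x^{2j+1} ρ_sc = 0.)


Write p(x) = Σ a_i x^i, split into monomials and integrate each against ρ_sc separately.
Using ∫ x^{2j} ρ_sc = C_j = (1/(j+1)) C(2j, j) (Catalan numbers) and ∫ x^{2j+1} ρ_sc = 0 (odd monomials vanish by symmetry):
  i = 1 (odd): ∫ x^1 ρ_sc = 0 (vanishes)
  i = 2 (even): a_2 · C_{1} = -3 · 1 = -3
  i = 3 (odd): ∫ x^3 ρ_sc = 0 (vanishes)
  i = 4 (even): a_4 · C_{2} = 1 · 2 = 2
  i = 5 (odd): ∫ x^5 ρ_sc = 0 (vanishes)

Summing the contributions: ∫_{−2}^{2} p(x) ρ_sc(x) dx = (-3) + 2 = -1.


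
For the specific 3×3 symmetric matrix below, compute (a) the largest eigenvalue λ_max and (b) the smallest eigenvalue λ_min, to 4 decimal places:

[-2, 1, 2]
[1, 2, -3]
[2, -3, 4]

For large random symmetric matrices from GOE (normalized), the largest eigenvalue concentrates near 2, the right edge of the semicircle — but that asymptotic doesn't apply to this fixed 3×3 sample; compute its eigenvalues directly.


Since M is real symmetric, all three eigenvalues are real; they are the roots of det(λI − M) = λ³ − (tr M) λ² + s λ − det M, where s is the sum of the principal 2×2 minors.
tr M = -2 + 2 + 4 = 4.
s = ((-2)·2 − 1²) + ((-2)·4 − 2²) + (2·4 − (-3)²) = -5 + (-12) + (-1) = -18.
det M (expand along row 1) = (-2)·(-1) − 1·10 + 2·(-7) = -22.
Characteristic polynomial: λ³ − 4λ² − 18λ + 22 = 0.
Substitute λ = y + (tr M)/3 = y + 1.333333 to remove the quadratic term: y³ + p·y + q = 0 with p = s − (tr M)²/3 = -23.333333 and q = −2(tr M)³/27 + (tr M)·s/3 − det M = -6.740741.
Three real roots ⇒ use the trigonometric (Viète) form: r = 2√(−p/3) = 5.577734, φ = arccos(3q/(p·r)) = arccos(0.155380) = 1.414784 rad.
y_k = r·cos(φ/3 − 2πk/3) for k = 0, 1, 2 gives y = 4.968895, -0.289933, -4.678962.
λ_k = y_k + 1.333333 gives λ = 6.3022, 1.0434, -3.3456 (check: the sum is 4.0000 = tr M).

Hence λ_max = 6.3022 and λ_min = -3.3456.


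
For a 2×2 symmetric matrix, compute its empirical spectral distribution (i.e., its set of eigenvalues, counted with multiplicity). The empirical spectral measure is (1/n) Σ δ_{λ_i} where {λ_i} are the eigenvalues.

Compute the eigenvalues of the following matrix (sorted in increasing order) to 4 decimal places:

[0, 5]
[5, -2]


Since M is real symmetric, both eigenvalues are real; they are the roots of det(λI − M) = λ² − (tr M) λ + det M.
tr M = 0 + (-2) = -2.
det M = 0·(-2) − 5² = 0 − 25 = -25.
Characteristic polynomial: λ² + 2λ − 25 = 0.
Discriminant Δ = (tr M)² − 4·det M = 4 − (-100) = 104; √Δ = 10.198039.
λ = (tr M ± √Δ)/2 = (-2 ± 10.198039)/2, giving (tr M − √Δ)/2 = -6.0990 and (tr M + √Δ)/2 = 4.0990.

Eigenvalues sorted in increasing order: [-6.0990, 4.0990].
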